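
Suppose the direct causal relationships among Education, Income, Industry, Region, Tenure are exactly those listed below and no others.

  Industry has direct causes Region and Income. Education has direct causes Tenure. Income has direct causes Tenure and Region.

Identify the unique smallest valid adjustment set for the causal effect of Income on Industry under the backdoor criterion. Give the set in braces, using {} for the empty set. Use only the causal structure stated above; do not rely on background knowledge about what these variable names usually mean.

{Region}

Variables eligible for adjustment (non-descendants of Income, excluding Income and Industry): {Education, Region, Tenure}.
Backdoor paths from Income to Industry:
  P1: Income <- Region -> Industry
The empty set is not sufficient: P1 (Income <- Region -> Industry) has no collider blocking it and no conditioned non-collider, so it is open.
Try {Region}:
  P1: blocked at fork node Region ∈ conditioning set.
{Region} contains no descendant of Income and blocks every backdoor path.
No other singleton works — e.g. {Tenure} leaves P1 open — so {Region} is the unique smallest valid adjustment set.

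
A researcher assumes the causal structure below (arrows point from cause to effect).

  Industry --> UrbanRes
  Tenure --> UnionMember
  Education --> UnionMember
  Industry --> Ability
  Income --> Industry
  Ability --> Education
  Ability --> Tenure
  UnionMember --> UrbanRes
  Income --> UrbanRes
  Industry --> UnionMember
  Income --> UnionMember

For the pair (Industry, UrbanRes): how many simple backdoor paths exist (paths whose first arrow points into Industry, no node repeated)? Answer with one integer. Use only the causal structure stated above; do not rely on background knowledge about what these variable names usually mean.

2

A backdoor path from Industry to UrbanRes is any simple undirected path whose first edge points into Industry (i.e. leaves Industry via a parent).
Parents of Industry: {Income}.
Enumerating:
  P1: Industry <- Income -> UnionMember -> UrbanRes
  P2: Industry <- Income -> UrbanRes
That exhausts the simple backdoor paths. Count: 2.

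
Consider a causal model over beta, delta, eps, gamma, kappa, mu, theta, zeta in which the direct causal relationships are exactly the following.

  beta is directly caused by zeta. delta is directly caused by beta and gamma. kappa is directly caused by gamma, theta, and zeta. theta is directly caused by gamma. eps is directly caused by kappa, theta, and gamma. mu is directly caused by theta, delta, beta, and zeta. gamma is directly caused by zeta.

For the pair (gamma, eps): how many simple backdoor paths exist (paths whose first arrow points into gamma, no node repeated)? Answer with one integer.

8

A backdoor path from gamma to eps is any simple undirected path whose first edge points into gamma (i.e. leaves gamma via a parent).
Parents of gamma: {zeta}.
Enumerating:
  P1: gamma <- zeta -> beta -> delta -> mu <- theta -> kappa -> eps
  P2: gamma <- zeta -> beta -> delta -> mu <- theta -> eps
  P3: gamma <- zeta -> beta -> mu <- theta -> kappa -> eps
  P4: gamma <- zeta -> beta -> mu <- theta -> eps
  P5: gamma <- zeta -> kappa <- theta -> eps
  P6: gamma <- zeta -> kappa -> eps
  P7: gamma <- zeta -> mu <- theta -> kappa -> eps
  P8: gamma <- zeta -> mu <- theta -> eps
That exhausts the simple backdoor paths. Count: 8.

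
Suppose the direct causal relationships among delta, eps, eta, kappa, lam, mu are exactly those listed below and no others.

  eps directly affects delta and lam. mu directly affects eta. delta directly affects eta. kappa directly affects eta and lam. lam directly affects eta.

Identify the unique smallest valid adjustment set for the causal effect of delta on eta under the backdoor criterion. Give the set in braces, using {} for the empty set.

Variables eligible for adjustment (non-descendants of delta, excluding delta and eta): {eps, kappa, lam, mu}.
Backdoor paths from delta to eta:
  P1: delta <- eps -> lam <- kappa -> eta
  P2: delta <- eps -> lam -> eta
The empty set is not sufficient: P2 (delta <- eps -> lam -> eta) has no collider blocking it and no conditioned non-collider, so it is open.
Try {eps}:
  P1: blocked at fork node eps ∈ conditioning set.
  P2: blocked at fork node eps ∈ conditioning set.
{eps} contains no descendant of delta and blocks every backdoor path.
No other singleton works — e.g. {kappa} leaves P2 open — so {eps} is the unique smallest valid adjustment set.

{eps}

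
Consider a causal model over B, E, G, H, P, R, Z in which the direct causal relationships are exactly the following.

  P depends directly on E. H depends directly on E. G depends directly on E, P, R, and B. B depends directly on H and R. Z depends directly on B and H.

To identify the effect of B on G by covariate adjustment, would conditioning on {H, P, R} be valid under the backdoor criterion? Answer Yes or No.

Backdoor paths from B to G (paths whose first edge points into B):
  P1: B <- R -> G
  P2: B <- H <- E -> P -> G
  P3: B <- H <- E -> G
Condition 1 (no descendant of B in the set): holds — descendants of B are {G, Z}; none are in {H, P, R}.
Condition 2 (every backdoor path blocked by {H, P, R}):
  P1: blocked at fork node R ∈ conditioning set.
  P2: blocked at chain node H ∈ conditioning set.
  P3: blocked at chain node H ∈ conditioning set.
{H, P, R} satisfies the backdoor criterion.

Yes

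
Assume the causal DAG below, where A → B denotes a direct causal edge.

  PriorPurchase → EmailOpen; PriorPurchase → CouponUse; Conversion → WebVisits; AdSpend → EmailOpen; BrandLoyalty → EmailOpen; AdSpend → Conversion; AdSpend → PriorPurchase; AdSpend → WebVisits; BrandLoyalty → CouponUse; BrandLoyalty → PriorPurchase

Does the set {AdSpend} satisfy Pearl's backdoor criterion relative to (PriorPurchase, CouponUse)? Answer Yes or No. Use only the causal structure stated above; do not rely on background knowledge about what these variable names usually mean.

No

Backdoor paths from PriorPurchase to CouponUse (paths whose first edge points into PriorPurchase):
  P1: PriorPurchase <- AdSpend -> EmailOpen <- BrandLoyalty -> CouponUse
  P2: PriorPurchase <- BrandLoyalty -> CouponUse
Condition 1 (no descendant of PriorPurchase in the set): holds — descendants of PriorPurchase are {CouponUse, EmailOpen}; none are in {AdSpend}.
Condition 2 (every backdoor path blocked by {AdSpend}):
  P1: blocked at fork node AdSpend ∈ conditioning set.
  P2: open — no interior node is in the conditioning set.
{AdSpend} does not satisfy the backdoor criterion.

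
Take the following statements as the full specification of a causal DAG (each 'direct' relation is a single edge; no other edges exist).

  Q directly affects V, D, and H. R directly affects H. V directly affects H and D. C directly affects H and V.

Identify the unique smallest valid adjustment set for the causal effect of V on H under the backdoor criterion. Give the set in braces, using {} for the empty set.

{C, Q}

Variables eligible for adjustment (non-descendants of V, excluding V and H): {C, Q, R}.
Backdoor paths from V to H:
  P1: V <- Q -> H
  P2: V <- C -> H
The empty set is not sufficient: P1 (V <- Q -> H) has no collider blocking it and no conditioned non-collider, so it is open.
Try {C, Q}:
  P1: blocked at fork node Q ∈ conditioning set.
  P2: blocked at fork node C ∈ conditioning set.
{C, Q} contains no descendant of V and blocks every backdoor path.
Every element of {C, Q} is needed (dropping C leaves P2 open; dropping Q leaves P1 open), so no proper subset is valid.
Among all size-2 subsets of the eligible variables, only {C, Q} blocks every backdoor path, so it is the unique smallest valid adjustment set.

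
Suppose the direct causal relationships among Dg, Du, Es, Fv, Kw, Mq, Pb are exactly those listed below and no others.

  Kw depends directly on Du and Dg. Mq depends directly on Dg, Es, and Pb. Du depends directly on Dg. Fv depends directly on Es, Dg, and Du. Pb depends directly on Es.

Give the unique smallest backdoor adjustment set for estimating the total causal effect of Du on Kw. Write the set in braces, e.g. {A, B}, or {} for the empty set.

{Dg}

Variables eligible for adjustment (non-descendants of Du, excluding Du and Kw): {Dg, Es, Mq, Pb}.
Backdoor paths from Du to Kw:
  P1: Du <- Dg -> Kw
The empty set is not sufficient: P1 (Du <- Dg -> Kw) has no collider blocking it and no conditioned non-collider, so it is open.
Try {Dg}:
  P1: blocked at fork node Dg ∈ conditioning set.
{Dg} contains no descendant of Du and blocks every backdoor path.
No other singleton works — e.g. {Es} leaves P1 open — so {Dg} is the unique smallest valid adjustment set.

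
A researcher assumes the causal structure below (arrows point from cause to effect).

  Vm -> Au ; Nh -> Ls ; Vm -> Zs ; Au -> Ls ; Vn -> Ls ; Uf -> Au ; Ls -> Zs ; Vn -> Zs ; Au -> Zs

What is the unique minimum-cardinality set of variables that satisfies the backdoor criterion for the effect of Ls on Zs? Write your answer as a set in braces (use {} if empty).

{Au, Vn}

Variables eligible for adjustment (non-descendants of Ls, excluding Ls and Zs): {Au, Nh, Uf, Vm, Vn}.
Backdoor paths from Ls to Zs:
  P1: Ls <- Vn -> Zs
  P2: Ls <- Au <- Vm -> Zs
  P3: Ls <- Au -> Zs
The empty set is not sufficient: P1 (Ls <- Vn -> Zs) has no collider blocking it and no conditioned non-collider, so it is open.
Try {Au, Vn}:
  P1: blocked at fork node Vn ∈ conditioning set.
  P2: blocked at chain node Au ∈ conditioning set.
  P3: blocked at fork node Au ∈ conditioning set.
{Au, Vn} contains no descendant of Ls and blocks every backdoor path.
Every element of {Au, Vn} is needed (dropping Au leaves P2 open; dropping Vn leaves P1 open), so no proper subset is valid.
Among all size-2 subsets of the eligible variables, only {Au, Vn} blocks every backdoor path, so it is the unique smallest valid adjustment set.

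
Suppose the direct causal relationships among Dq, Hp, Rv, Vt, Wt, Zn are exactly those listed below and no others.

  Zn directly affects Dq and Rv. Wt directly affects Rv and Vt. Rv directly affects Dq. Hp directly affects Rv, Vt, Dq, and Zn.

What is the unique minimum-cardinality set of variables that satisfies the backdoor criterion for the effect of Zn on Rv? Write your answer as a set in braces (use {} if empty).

{Hp}

Variables eligible for adjustment (non-descendants of Zn, excluding Zn and Rv): {Hp, Vt, Wt}.
Backdoor paths from Zn to Rv:
  P1: Zn <- Hp -> Rv
  P2: Zn <- Hp -> Vt <- Wt -> Rv
  P3: Zn <- Hp -> Dq <- Rv
The empty set is not sufficient: P1 (Zn <- Hp -> Rv) has no collider blocking it and no conditioned non-collider, so it is open.
Try {Hp}:
  P1: blocked at fork node Hp ∈ conditioning set.
  P2: blocked at fork node Hp ∈ conditioning set.
  P3: blocked at fork node Hp ∈ conditioning set.
{Hp} contains no descendant of Zn and blocks every backdoor path.
No other singleton works — e.g. {Wt} leaves P1 open — so {Hp} is the unique smallest valid adjustment set.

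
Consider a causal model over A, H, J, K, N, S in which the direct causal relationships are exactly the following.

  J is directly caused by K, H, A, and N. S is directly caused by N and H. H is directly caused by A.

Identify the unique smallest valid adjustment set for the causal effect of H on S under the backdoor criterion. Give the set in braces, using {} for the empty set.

{}

Variables eligible for adjustment (non-descendants of H, excluding H and S): {A, K, N}.
Backdoor paths from H to S:
  P1: H <- A -> J <- N -> S
Each backdoor path contains an unconditioned collider, so every path is already blocked with the empty conditioning set:
  P1: blocked at collider J (neither it nor any descendant is in the conditioning set).
The empty set is therefore the unique smallest valid set.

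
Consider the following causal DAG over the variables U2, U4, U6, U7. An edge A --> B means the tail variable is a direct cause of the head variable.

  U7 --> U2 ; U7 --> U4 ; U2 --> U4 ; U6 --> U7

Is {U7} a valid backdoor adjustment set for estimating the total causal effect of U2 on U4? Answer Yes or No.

Backdoor paths from U2 to U4 (paths whose first edge points into U2):
  P1: U2 <- U7 -> U4
Condition 1 (no descendant of U2 in the set): holds — descendants of U2 are {U4}; none are in {U7}.
Condition 2 (every backdoor path blocked by {U7}):
  P1: blocked at fork node U7 ∈ conditioning set.
{U7} satisfies the backdoor criterion.

Yes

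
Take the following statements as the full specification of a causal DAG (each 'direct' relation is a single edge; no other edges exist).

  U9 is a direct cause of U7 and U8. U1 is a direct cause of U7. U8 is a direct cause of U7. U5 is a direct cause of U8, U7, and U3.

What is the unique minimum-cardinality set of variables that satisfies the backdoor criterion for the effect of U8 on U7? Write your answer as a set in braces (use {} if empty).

Variables eligible for adjustment (non-descendants of U8, excluding U8 and U7): {U1, U3, U5, U9}.
Backdoor paths from U8 to U7:
  P1: U8 <- U9 -> U7
  P2: U8 <- U5 -> U7
The empty set is not sufficient: P1 (U8 <- U9 -> U7) has no collider blocking it and no conditioned non-collider, so it is open.
Try {U5, U9}:
  P1: blocked at fork node U9 ∈ conditioning set.
  P2: blocked at fork node U5 ∈ conditioning set.
{U5, U9} contains no descendant of U8 and blocks every backdoor path.
Every element of {U5, U9} is needed (dropping U5 leaves P2 open; dropping U9 leaves P1 open), so no proper subset is valid.
Among all size-2 subsets of the eligible variables, only {U5, U9} blocks every backdoor path, so it is the unique smallest valid adjustment set.

{U5, U9}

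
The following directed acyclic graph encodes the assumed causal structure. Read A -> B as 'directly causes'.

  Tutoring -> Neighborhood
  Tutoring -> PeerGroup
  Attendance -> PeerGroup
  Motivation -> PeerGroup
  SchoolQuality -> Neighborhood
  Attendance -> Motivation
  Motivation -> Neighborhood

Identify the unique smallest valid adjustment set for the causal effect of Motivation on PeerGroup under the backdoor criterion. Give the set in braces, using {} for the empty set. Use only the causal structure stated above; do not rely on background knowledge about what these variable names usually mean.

Variables eligible for adjustment (non-descendants of Motivation, excluding Motivation and PeerGroup): {Attendance, SchoolQuality, Tutoring}.
Backdoor paths from Motivation to PeerGroup:
  P1: Motivation <- Attendance -> PeerGroup
The empty set is not sufficient: P1 (Motivation <- Attendance -> PeerGroup) has no collider blocking it and no conditioned non-collider, so it is open.
Try {Attendance}:
  P1: blocked at fork node Attendance ∈ conditioning set.
{Attendance} contains no descendant of Motivation and blocks every backdoor path.
No other singleton works — e.g. {SchoolQuality} leaves P1 open — so {Attendance} is the unique smallest valid adjustment set.

{Attendance}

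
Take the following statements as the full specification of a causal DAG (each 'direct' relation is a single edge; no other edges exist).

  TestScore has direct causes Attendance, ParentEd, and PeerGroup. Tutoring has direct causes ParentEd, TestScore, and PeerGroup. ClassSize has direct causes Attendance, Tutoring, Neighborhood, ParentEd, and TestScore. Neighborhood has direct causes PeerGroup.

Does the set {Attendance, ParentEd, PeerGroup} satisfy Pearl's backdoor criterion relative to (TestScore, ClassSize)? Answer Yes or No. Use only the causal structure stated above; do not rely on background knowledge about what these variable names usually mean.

Yes

Backdoor paths from TestScore to ClassSize (paths whose first edge points into TestScore):
  P1: TestScore <- Attendance -> ClassSize
  P2: TestScore <- PeerGroup -> Tutoring <- ParentEd -> ClassSize
  P3: TestScore <- PeerGroup -> Tutoring -> ClassSize
  P4: TestScore <- PeerGroup -> Neighborhood -> ClassSize
  P5: TestScore <- ParentEd -> Tutoring <- PeerGroup -> Neighborhood -> ClassSize
  P6: TestScore <- ParentEd -> Tutoring -> ClassSize
  P7: TestScore <- ParentEd -> ClassSize
Condition 1 (no descendant of TestScore in the set): holds — descendants of TestScore are {ClassSize, Tutoring}; none are in {Attendance, ParentEd, PeerGroup}.
Condition 2 (every backdoor path blocked by {Attendance, ParentEd, PeerGroup}):
  P1: blocked at fork node Attendance ∈ conditioning set.
  P2: blocked at fork node PeerGroup ∈ conditioning set.
  P3: blocked at fork node PeerGroup ∈ conditioning set.
  P4: blocked at fork node PeerGroup ∈ conditioning set.
  P5: blocked at fork node ParentEd ∈ conditioning set.
  P6: blocked at fork node ParentEd ∈ conditioning set.
  P7: blocked at fork node ParentEd ∈ conditioning set.
{Attendance, ParentEd, PeerGroup} satisfies the backdoor criterion.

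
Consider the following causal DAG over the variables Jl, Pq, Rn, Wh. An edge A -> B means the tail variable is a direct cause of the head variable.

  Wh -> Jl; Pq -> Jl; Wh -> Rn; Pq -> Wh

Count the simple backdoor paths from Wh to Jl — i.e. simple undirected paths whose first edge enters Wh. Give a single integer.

A backdoor path from Wh to Jl is any simple undirected path whose first edge points into Wh (i.e. leaves Wh via a parent).
Parents of Wh: {Pq}.
Enumerating:
  P1: Wh <- Pq -> Jl
That exhausts the simple backdoor paths. Count: 1.

1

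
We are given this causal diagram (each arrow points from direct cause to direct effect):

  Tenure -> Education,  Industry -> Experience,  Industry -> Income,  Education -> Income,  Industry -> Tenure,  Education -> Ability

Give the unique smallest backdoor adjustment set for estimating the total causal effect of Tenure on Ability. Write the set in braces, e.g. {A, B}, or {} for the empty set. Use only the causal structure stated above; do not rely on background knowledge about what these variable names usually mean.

{}

Variables eligible for adjustment (non-descendants of Tenure, excluding Tenure and Ability): {Experience, Industry}.
Backdoor paths from Tenure to Ability:
  P1: Tenure <- Industry -> Income <- Education -> Ability
Each backdoor path contains an unconditioned collider, so every path is already blocked with the empty conditioning set:
  P1: blocked at collider Income (neither it nor any descendant is in the conditioning set).
The empty set is therefore the unique smallest valid set.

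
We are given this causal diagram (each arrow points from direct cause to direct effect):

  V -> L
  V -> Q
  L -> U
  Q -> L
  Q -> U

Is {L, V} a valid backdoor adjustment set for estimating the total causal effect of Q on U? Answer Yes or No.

No

Backdoor paths from Q to U (paths whose first edge points into Q):
  P1: Q <- V -> L -> U
Condition 1 (no descendant of Q in the set): FAILS — L is a descendant of Q.
Condition 2 (every backdoor path blocked by {L, V}):
  P1: blocked at fork node V ∈ conditioning set.
{L, V} does not satisfy the backdoor criterion.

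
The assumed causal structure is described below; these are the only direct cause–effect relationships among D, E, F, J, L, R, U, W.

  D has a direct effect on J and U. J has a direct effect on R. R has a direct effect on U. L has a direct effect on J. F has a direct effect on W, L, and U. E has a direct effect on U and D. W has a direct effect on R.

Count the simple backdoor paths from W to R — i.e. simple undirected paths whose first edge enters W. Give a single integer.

A backdoor path from W to R is any simple undirected path whose first edge points into W (i.e. leaves W via a parent).
Parents of W: {F}.
Enumerating:
  P1: W <- F -> L -> J <- D <- E -> U <- R
  P2: W <- F -> L -> J <- D -> U <- R
  P3: W <- F -> L -> J -> R
  P4: W <- F -> U <- E -> D -> J -> R
  P5: W <- F -> U <- D -> J -> R
  P6: W <- F -> U <- R
That exhausts the simple backdoor paths. Count: 6.

6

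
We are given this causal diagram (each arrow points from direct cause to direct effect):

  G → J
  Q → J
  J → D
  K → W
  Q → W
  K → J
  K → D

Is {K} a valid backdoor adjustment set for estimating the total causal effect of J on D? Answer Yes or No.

Yes

Backdoor paths from J to D (paths whose first edge points into J):
  P1: J <- K -> D
  P2: J <- Q -> W <- K -> D
Condition 1 (no descendant of J in the set): holds — descendants of J are {D}; none are in {K}.
Condition 2 (every backdoor path blocked by {K}):
  P1: blocked at fork node K ∈ conditioning set.
  P2: blocked at collider W (neither it nor any descendant is in the conditioning set).
{K} satisfies the backdoor criterion.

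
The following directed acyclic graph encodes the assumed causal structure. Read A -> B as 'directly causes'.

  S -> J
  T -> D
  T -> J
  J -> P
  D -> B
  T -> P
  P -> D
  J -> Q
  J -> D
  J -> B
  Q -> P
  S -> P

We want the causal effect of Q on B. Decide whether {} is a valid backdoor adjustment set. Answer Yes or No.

No

Backdoor paths from Q to B (paths whose first edge points into Q):
  P1: Q <- J <- T -> P -> D -> B
  P2: Q <- J <- T -> D -> B
  P3: Q <- J <- S -> P <- T -> D -> B
  P4: Q <- J <- S -> P -> D -> B
  P5: Q <- J -> P <- T -> D -> B
  P6: Q <- J -> P -> D -> B
  P7: Q <- J -> D -> B
  P8: Q <- J -> B
Condition 1 (no descendant of Q in the set): holds — descendants of Q are {B, D, P}; none are in {}.
Condition 2 (every backdoor path blocked by {}):
  P1: open — no interior node is in the conditioning set.
  P2: open — no interior node is in the conditioning set.
  P3: blocked at collider P (neither it nor any descendant is in the conditioning set).
  P4: open — no interior node is in the conditioning set.
  P5: blocked at collider P (neither it nor any descendant is in the conditioning set).
  P6: open — no interior node is in the conditioning set.
  P7: open — no interior node is in the conditioning set.
  P8: open — no interior node is in the conditioning set.
{} does not satisfy the backdoor criterion.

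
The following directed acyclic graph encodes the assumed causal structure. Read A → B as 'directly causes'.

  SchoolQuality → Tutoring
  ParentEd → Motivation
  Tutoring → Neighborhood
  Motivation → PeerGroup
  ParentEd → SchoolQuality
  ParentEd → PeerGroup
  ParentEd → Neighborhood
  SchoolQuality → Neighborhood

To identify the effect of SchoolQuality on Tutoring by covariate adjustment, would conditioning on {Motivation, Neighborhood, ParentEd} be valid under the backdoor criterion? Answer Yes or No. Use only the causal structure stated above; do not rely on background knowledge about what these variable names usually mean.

No

Backdoor paths from SchoolQuality to Tutoring (paths whose first edge points into SchoolQuality):
  P1: SchoolQuality <- ParentEd -> Neighborhood <- Tutoring
Condition 1 (no descendant of SchoolQuality in the set): FAILS — Neighborhood is a descendant of SchoolQuality.
Condition 2 (every backdoor path blocked by {Motivation, Neighborhood, ParentEd}):
  P1: blocked at fork node ParentEd ∈ conditioning set.
{Motivation, Neighborhood, ParentEd} does not satisfy the backdoor criterion.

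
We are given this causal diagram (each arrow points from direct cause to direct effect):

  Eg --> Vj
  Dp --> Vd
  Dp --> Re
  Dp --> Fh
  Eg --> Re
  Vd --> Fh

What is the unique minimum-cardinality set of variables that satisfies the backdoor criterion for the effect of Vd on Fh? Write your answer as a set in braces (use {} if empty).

Variables eligible for adjustment (non-descendants of Vd, excluding Vd and Fh): {Dp, Eg, Re, Vj}.
Backdoor paths from Vd to Fh:
  P1: Vd <- Dp -> Fh
The empty set is not sufficient: P1 (Vd <- Dp -> Fh) has no collider blocking it and no conditioned non-collider, so it is open.
Try {Dp}:
  P1: blocked at fork node Dp ∈ conditioning set.
{Dp} contains no descendant of Vd and blocks every backdoor path.
No other singleton works — e.g. {Eg} leaves P1 open — so {Dp} is the unique smallest valid adjustment set.

{Dp}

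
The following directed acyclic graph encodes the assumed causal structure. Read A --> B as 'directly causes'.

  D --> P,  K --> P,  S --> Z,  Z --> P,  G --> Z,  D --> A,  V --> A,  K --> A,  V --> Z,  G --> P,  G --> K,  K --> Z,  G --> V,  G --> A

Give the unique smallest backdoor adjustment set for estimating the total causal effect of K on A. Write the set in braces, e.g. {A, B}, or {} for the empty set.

Variables eligible for adjustment (non-descendants of K, excluding K and A): {D, G, S, V}.
Backdoor paths from K to A:
  P1: K <- G -> V -> Z -> P <- D -> A
  P2: K <- G -> V -> A
  P3: K <- G -> Z <- V -> A
  P4: K <- G -> Z -> P <- D -> A
  P5: K <- G -> A
  P6: K <- G -> P <- Z <- V -> A
  P7: K <- G -> P <- D -> A
The empty set is not sufficient: P2 (K <- G -> V -> A) has no collider blocking it and no conditioned non-collider, so it is open.
Try {G}:
  P1: blocked at fork node G ∈ conditioning set.
  P2: blocked at fork node G ∈ conditioning set.
  P3: blocked at fork node G ∈ conditioning set.
  P4: blocked at fork node G ∈ conditioning set.
  P5: blocked at fork node G ∈ conditioning set.
  P6: blocked at fork node G ∈ conditioning set.
  P7: blocked at fork node G ∈ conditioning set.
{G} contains no descendant of K and blocks every backdoor path.
No other singleton works — e.g. {S} leaves P2 open — so {G} is the unique smallest valid adjustment set.

{G}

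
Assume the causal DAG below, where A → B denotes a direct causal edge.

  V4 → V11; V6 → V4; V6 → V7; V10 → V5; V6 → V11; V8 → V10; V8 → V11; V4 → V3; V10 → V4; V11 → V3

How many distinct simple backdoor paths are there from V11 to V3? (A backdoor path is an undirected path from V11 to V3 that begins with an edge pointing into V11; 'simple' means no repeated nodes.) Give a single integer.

A backdoor path from V11 to V3 is any simple undirected path whose first edge points into V11 (i.e. leaves V11 via a parent).
Parents of V11: {V4, V6, V8}.
Enumerating:
  P1: V11 <- V8 -> V10 -> V4 -> V3
  P2: V11 <- V6 -> V4 -> V3
  P3: V11 <- V4 -> V3
That exhausts the simple backdoor paths. Count: 3.

3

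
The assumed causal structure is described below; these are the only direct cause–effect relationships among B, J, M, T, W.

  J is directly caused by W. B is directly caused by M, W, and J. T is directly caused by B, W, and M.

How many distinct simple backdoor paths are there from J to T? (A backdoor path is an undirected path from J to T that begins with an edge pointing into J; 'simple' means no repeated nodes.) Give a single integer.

A backdoor path from J to T is any simple undirected path whose first edge points into J (i.e. leaves J via a parent).
Parents of J: {W}.
Enumerating:
  P1: J <- W -> B <- M -> T
  P2: J <- W -> B -> T
  P3: J <- W -> T
That exhausts the simple backdoor paths. Count: 3.

3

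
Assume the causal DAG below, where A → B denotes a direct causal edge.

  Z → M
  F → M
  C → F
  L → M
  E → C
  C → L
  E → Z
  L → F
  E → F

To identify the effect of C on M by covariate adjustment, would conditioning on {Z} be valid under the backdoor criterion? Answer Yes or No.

No

Backdoor paths from C to M (paths whose first edge points into C):
  P1: C <- E -> Z -> M
  P2: C <- E -> F <- L -> M
  P3: C <- E -> F -> M
Condition 1 (no descendant of C in the set): holds — descendants of C are {F, L, M}; none are in {Z}.
Condition 2 (every backdoor path blocked by {Z}):
  P1: blocked at chain node Z ∈ conditioning set.
  P2: blocked at collider F (neither it nor any descendant is in the conditioning set).
  P3: open — no interior node is in the conditioning set.
{Z} does not satisfy the backdoor criterion.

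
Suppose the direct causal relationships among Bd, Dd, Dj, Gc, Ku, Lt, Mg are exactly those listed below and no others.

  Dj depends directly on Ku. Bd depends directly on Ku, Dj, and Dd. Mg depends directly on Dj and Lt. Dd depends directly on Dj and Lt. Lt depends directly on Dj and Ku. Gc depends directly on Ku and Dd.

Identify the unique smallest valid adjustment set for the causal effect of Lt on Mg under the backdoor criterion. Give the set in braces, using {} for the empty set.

{Dj}

Variables eligible for adjustment (non-descendants of Lt, excluding Lt and Mg): {Dj, Ku}.
Backdoor paths from Lt to Mg:
  P1: Lt <- Ku -> Dj -> Mg
  P2: Lt <- Ku -> Bd <- Dj -> Mg
  P3: Lt <- Ku -> Bd <- Dd <- Dj -> Mg
  P4: Lt <- Ku -> Gc <- Dd <- Dj -> Mg
  P5: Lt <- Ku -> Gc <- Dd -> Bd <- Dj -> Mg
  P6: Lt <- Dj -> Mg
The empty set is not sufficient: P1 (Lt <- Ku -> Dj -> Mg) has no collider blocking it and no conditioned non-collider, so it is open.
Try {Dj}:
  P1: blocked at chain node Dj ∈ conditioning set.
  P2: blocked at collider Bd (neither it nor any descendant is in the conditioning set).
  P3: blocked at collider Bd (neither it nor any descendant is in the conditioning set).
  P4: blocked at collider Gc (neither it nor any descendant is in the conditioning set).
  P5: blocked at collider Gc (neither it nor any descendant is in the conditioning set).
  P6: blocked at fork node Dj ∈ conditioning set.
{Dj} contains no descendant of Lt and blocks every backdoor path.
No other singleton works — e.g. {Ku} leaves P6 open — so {Dj} is the unique smallest valid adjustment set.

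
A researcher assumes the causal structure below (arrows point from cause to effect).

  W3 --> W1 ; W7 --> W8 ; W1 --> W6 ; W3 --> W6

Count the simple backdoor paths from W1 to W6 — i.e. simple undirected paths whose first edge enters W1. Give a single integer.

A backdoor path from W1 to W6 is any simple undirected path whose first edge points into W1 (i.e. leaves W1 via a parent).
Parents of W1: {W3}.
Enumerating:
  P1: W1 <- W3 -> W6
That exhausts the simple backdoor paths. Count: 1.

1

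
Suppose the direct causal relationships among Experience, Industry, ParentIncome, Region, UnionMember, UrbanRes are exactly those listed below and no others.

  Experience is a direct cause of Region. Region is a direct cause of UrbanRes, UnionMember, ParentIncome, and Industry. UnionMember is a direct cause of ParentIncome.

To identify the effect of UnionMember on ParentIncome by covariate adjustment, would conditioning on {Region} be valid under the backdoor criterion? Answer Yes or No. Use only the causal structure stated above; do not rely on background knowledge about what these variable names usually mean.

Backdoor paths from UnionMember to ParentIncome (paths whose first edge points into UnionMember):
  P1: UnionMember <- Region -> ParentIncome
Condition 1 (no descendant of UnionMember in the set): holds — descendants of UnionMember are {ParentIncome}; none are in {Region}.
Condition 2 (every backdoor path blocked by {Region}):
  P1: blocked at fork node Region ∈ conditioning set.
{Region} satisfies the backdoor criterion.

Yes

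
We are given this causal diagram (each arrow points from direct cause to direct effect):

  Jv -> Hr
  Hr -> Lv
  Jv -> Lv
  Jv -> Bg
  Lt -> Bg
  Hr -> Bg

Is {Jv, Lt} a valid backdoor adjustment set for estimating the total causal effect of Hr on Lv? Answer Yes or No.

Yes

Backdoor paths from Hr to Lv (paths whose first edge points into Hr):
  P1: Hr <- Jv -> Lv
Condition 1 (no descendant of Hr in the set): holds — descendants of Hr are {Bg, Lv}; none are in {Jv, Lt}.
Condition 2 (every backdoor path blocked by {Jv, Lt}):
  P1: blocked at fork node Jv ∈ conditioning set.
{Jv, Lt} satisfies the backdoor criterion.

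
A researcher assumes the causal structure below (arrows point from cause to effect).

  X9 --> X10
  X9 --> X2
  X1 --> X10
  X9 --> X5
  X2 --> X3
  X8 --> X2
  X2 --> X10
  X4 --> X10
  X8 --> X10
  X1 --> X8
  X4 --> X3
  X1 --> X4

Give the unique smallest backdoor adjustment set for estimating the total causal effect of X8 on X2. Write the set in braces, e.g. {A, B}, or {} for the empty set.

Variables eligible for adjustment (non-descendants of X8, excluding X8 and X2): {X1, X4, X5, X9}.
Backdoor paths from X8 to X2:
  P1: X8 <- X1 -> X4 -> X3 <- X2
  P2: X8 <- X1 -> X4 -> X10 <- X9 -> X2
  P3: X8 <- X1 -> X4 -> X10 <- X2
  P4: X8 <- X1 -> X10 <- X9 -> X2
  P5: X8 <- X1 -> X10 <- X4 -> X3 <- X2
  P6: X8 <- X1 -> X10 <- X2
Each backdoor path contains an unconditioned collider, so every path is already blocked with the empty conditioning set:
  P1: blocked at collider X3 (neither it nor any descendant is in the conditioning set).
  P2: blocked at collider X10 (neither it nor any descendant is in the conditioning set).
  P3: blocked at collider X10 (neither it nor any descendant is in the conditioning set).
  P4: blocked at collider X10 (neither it nor any descendant is in the conditioning set).
  P5: blocked at collider X10 (neither it nor any descendant is in the conditioning set).
  P6: blocked at collider X10 (neither it nor any descendant is in the conditioning set).
The empty set is therefore the unique smallest valid set.

{}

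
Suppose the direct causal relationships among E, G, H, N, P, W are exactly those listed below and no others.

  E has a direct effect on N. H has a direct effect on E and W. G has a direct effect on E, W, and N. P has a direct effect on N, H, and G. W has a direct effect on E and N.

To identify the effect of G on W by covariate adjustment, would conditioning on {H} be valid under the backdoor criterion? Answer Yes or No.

Yes

Backdoor paths from G to W (paths whose first edge points into G):
  P1: G <- P -> H -> W
  P2: G <- P -> H -> E <- W
  P3: G <- P -> H -> E -> N <- W
  P4: G <- P -> N <- W
  P5: G <- P -> N <- E <- H -> W
  P6: G <- P -> N <- E <- W
Condition 1 (no descendant of G in the set): holds — descendants of G are {E, N, W}; none are in {H}.
Condition 2 (every backdoor path blocked by {H}):
  P1: blocked at chain node H ∈ conditioning set.
  P2: blocked at chain node H ∈ conditioning set.
  P3: blocked at chain node H ∈ conditioning set.
  P4: blocked at collider N (neither it nor any descendant is in the conditioning set).
  P5: blocked at collider N (neither it nor any descendant is in the conditioning set).
  P6: blocked at collider N (neither it nor any descendant is in the conditioning set).
{H} satisfies the backdoor criterion.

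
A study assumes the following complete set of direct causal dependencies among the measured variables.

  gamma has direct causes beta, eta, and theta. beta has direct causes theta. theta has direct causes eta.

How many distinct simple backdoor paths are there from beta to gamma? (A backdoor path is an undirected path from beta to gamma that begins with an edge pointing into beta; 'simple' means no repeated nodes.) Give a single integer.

A backdoor path from beta to gamma is any simple undirected path whose first edge points into beta (i.e. leaves beta via a parent).
Parents of beta: {theta}.
Enumerating:
  P1: beta <- theta <- eta -> gamma
  P2: beta <- theta -> gamma
That exhausts the simple backdoor paths. Count: 2.

2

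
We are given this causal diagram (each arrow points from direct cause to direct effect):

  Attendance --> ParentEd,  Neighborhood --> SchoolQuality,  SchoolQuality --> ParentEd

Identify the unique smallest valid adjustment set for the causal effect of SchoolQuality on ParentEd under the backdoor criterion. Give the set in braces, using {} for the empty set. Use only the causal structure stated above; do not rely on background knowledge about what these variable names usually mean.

Variables eligible for adjustment (non-descendants of SchoolQuality, excluding SchoolQuality and ParentEd): {Attendance, Neighborhood}.
Backdoor paths from SchoolQuality to ParentEd:
  (none)
With no backdoor paths the empty set already satisfies the criterion, and it is trivially minimal.

{}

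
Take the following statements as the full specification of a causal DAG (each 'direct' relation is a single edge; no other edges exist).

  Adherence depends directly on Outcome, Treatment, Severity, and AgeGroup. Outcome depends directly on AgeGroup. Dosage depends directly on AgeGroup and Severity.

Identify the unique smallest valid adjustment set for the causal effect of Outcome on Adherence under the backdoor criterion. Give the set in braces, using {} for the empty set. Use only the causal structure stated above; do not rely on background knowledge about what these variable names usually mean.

{AgeGroup}

Variables eligible for adjustment (non-descendants of Outcome, excluding Outcome and Adherence): {AgeGroup, Dosage, Severity, Treatment}.
Backdoor paths from Outcome to Adherence:
  P1: Outcome <- AgeGroup -> Dosage <- Severity -> Adherence
  P2: Outcome <- AgeGroup -> Adherence
The empty set is not sufficient: P2 (Outcome <- AgeGroup -> Adherence) has no collider blocking it and no conditioned non-collider, so it is open.
Try {AgeGroup}:
  P1: blocked at fork node AgeGroup ∈ conditioning set.
  P2: blocked at fork node AgeGroup ∈ conditioning set.
{AgeGroup} contains no descendant of Outcome and blocks every backdoor path.
No other singleton works — e.g. {Treatment} leaves P2 open — so {AgeGroup} is the unique smallest valid adjustment set.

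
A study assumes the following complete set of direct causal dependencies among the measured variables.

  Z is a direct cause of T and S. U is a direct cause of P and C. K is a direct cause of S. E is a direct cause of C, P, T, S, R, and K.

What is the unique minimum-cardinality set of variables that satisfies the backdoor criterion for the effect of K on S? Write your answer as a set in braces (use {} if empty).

Variables eligible for adjustment (non-descendants of K, excluding K and S): {C, E, P, R, T, U, Z}.
Backdoor paths from K to S:
  P1: K <- E -> T <- Z -> S
  P2: K <- E -> S
The empty set is not sufficient: P2 (K <- E -> S) has no collider blocking it and no conditioned non-collider, so it is open.
Try {E}:
  P1: blocked at fork node E ∈ conditioning set.
  P2: blocked at fork node E ∈ conditioning set.
{E} contains no descendant of K and blocks every backdoor path.
No other singleton works — e.g. {U} leaves P2 open — so {E} is the unique smallest valid adjustment set.

{E}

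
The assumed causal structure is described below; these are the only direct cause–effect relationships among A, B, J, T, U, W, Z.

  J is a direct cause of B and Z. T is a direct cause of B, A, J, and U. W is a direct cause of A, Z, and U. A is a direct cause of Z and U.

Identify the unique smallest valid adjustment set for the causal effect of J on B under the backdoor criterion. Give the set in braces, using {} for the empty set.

Variables eligible for adjustment (non-descendants of J, excluding J and B): {A, T, U, W}.
Backdoor paths from J to B:
  P1: J <- T -> B
The empty set is not sufficient: P1 (J <- T -> B) has no collider blocking it and no conditioned non-collider, so it is open.
Try {T}:
  P1: blocked at fork node T ∈ conditioning set.
{T} contains no descendant of J and blocks every backdoor path.
No other singleton works — e.g. {W} leaves P1 open — so {T} is the unique smallest valid adjustment set.

{T}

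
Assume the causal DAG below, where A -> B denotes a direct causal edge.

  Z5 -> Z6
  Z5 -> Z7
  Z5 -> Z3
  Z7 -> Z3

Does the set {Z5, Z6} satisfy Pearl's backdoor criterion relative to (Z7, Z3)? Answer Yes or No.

Backdoor paths from Z7 to Z3 (paths whose first edge points into Z7):
  P1: Z7 <- Z5 -> Z3
Condition 1 (no descendant of Z7 in the set): holds — descendants of Z7 are {Z3}; none are in {Z5, Z6}.
Condition 2 (every backdoor path blocked by {Z5, Z6}):
  P1: blocked at fork node Z5 ∈ conditioning set.
{Z5, Z6} satisfies the backdoor criterion.

Yes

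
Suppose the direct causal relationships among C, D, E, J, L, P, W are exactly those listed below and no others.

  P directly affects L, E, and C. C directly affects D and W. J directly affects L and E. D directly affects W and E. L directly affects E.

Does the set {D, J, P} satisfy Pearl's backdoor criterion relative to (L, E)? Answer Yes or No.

Backdoor paths from L to E (paths whose first edge points into L):
  P1: L <- P -> C -> D -> E
  P2: L <- P -> C -> W <- D -> E
  P3: L <- P -> E
  P4: L <- J -> E
Condition 1 (no descendant of L in the set): holds — descendants of L are {E}; none are in {D, J, P}.
Condition 2 (every backdoor path blocked by {D, J, P}):
  P1: blocked at fork node P ∈ conditioning set.
  P2: blocked at fork node P ∈ conditioning set.
  P3: blocked at fork node P ∈ conditioning set.
  P4: blocked at fork node J ∈ conditioning set.
{D, J, P} satisfies the backdoor criterion.

Yes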